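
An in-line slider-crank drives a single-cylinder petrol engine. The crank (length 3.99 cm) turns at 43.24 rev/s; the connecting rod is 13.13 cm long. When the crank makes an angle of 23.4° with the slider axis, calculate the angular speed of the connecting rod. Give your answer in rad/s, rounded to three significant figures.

76.3

ω = 271.7 rad/s (converted from 43.24 rev/s).
The rod makes angle φ with the slider axis where L sinφ = r sinθ; differentiating, L cosφ·φ̇ = r ω cosθ.
L cosφ = √(L² − r² sin²θ) = 0.13034 m.
|ω_rod| = r ω |cosθ| / √(L² − r² sin²θ) = 0.0399·271.7·0.91775/0.13034 = 76.328 rad/s.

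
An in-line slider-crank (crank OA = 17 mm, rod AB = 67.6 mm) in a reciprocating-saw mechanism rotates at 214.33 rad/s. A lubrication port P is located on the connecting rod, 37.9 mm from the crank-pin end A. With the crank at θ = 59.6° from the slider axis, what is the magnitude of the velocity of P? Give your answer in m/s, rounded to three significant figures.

3.47

ω = 214.3 rad/s.  Crank-pin speed |V_A| = rω = 3.6436 m/s, perpendicular to OA.
Rod angle: sinφ = −(r/L) sinθ ⇒ φ = -12.527°; ω_rod = −rω cosθ/√(L²−r²sin²θ) = -27.94 rad/s.
V_P = V_A + ω_rod × AP, with AP = 0.0379 m along the rod.
Components: V_Px = −rω sinθ − a·ω_rod·sinφ = -3.3724 m/s;  V_Py = rω cosθ + a·ω_rod·cosφ = +0.81007 m/s.
|V_P| = √(V_Px² + V_Py²) = 3.4683 m/s.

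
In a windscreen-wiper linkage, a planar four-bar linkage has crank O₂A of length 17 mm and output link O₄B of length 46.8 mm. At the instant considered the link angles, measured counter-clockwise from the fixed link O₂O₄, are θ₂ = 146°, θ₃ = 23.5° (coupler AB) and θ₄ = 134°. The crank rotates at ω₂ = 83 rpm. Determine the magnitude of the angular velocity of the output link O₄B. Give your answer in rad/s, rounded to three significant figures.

ω₂ = 8.692 rad/s (from 83 rpm).
Differentiating the loop-closure r₂e^{iθ₂}+r₃e^{iθ₃}=r₁+r₄e^{iθ₄} gives r₂ω₂e^{iθ₂}+r₃ω₃e^{iθ₃}=r₄ω₄e^{iθ₄}.
Eliminating the other unknown: ω₄ = r₂ω₂ sin(θ₂−θ₃) / [r₄ sin(θ₄−θ₃)].
Numerator sine = +0.84339; denominator sine = +0.93667.
Result = 0.017·8.692·(+0.84339) / (0.0468·(+0.93667)) = +2.8428 rad/s; magnitude 2.8428 rad/s.

2.84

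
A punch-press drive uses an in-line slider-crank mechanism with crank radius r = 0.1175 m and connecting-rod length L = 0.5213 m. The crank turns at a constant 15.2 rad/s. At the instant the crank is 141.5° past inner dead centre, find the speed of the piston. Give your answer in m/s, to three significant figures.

0.914

ω = 15.2 rad/s
For an in-line slider-crank, x = r cosθ + √(L² − r² sin²θ), so v = −rω sinθ·[1 + r cosθ/√(L² − r² sin²θ)].
With r = 0.1175 m, L = 0.5213 m, θ = 141.5°: √(L² − r² sin²θ) = 0.51614 m.
v = −0.1175·15.2·0.62251·[1 + 0.1175·-0.78261/0.51614] = -0.91373 m/s.
|v| = 0.91373 m/s.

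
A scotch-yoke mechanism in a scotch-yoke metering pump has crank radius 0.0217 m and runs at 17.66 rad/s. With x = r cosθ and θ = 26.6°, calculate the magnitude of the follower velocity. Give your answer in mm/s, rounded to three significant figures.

ω = 17.66 rad/s
x = r cosθ ⇒ ẋ = −rω sinθ.
|v| = rω|sinθ| = 0.0217·17.66·|sin 26.6°| = 0.17159 m/s = 171.59 mm/s.

172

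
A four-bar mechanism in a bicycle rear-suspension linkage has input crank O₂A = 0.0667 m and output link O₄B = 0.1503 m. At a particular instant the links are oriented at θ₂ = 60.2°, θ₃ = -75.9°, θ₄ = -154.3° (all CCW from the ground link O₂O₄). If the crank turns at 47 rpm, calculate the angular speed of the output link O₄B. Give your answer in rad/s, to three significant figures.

1.55

ω₂ = 4.922 rad/s (from 47 rpm).
Differentiating the loop-closure r₂e^{iθ₂}+r₃e^{iθ₃}=r₁+r₄e^{iθ₄} gives r₂ω₂e^{iθ₂}+r₃ω₃e^{iθ₃}=r₄ω₄e^{iθ₄}.
Eliminating the other unknown: ω₄ = r₂ω₂ sin(θ₂−θ₃) / [r₄ sin(θ₄−θ₃)].
Numerator sine = +0.69340; denominator sine = -0.97958.
Result = 0.0667·4.922·(+0.69340) / (0.1503·(-0.97958)) = -1.5461 rad/s; magnitude 1.5461 rad/s.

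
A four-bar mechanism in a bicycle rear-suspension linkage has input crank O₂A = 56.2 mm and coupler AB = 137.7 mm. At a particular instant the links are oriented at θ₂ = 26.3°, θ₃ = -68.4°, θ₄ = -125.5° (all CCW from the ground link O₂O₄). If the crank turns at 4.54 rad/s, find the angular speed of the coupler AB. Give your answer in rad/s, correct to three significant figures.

1.04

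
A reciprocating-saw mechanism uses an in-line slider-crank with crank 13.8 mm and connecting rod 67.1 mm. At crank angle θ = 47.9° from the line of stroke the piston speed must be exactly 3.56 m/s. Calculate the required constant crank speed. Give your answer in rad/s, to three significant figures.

305

For an in-line slider-crank, |v_piston| = rω|sinθ|·[1 + r cosθ/√(L² − r² sin²θ)].
With r = 0.0138 m, L = 0.0671 m, θ = 47.9°: the bracketed kinematic factor |dx/dθ| = 0.011668 m.
ω = v/|dx/dθ| = 3.56/0.011668 = 305.11 rad/s.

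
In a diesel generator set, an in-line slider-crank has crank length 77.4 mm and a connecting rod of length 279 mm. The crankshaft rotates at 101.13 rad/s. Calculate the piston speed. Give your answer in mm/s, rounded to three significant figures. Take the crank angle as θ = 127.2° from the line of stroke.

5160

ω = 101.1 rad/s
For an in-line slider-crank, x = r cosθ + √(L² − r² sin²θ), so v = −rω sinθ·[1 + r cosθ/√(L² − r² sin²θ)].
With r = 0.0774 m, L = 0.279 m, θ = 127.2°: √(L² − r² sin²θ) = 0.2721 m.
v = −0.0774·101.1·0.79653·[1 + 0.0774·-0.60460/0.2721] = -5.1626 m/s.
|v| = 5.1626 m/s = 5162.6 mm/s.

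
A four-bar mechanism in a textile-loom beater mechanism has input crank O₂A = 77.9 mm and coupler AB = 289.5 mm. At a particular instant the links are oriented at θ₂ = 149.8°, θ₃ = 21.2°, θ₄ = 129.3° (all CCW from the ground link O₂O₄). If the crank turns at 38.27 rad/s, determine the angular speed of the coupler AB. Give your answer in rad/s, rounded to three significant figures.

ω₂ = 38.27 rad/s
Differentiating the loop-closure r₂e^{iθ₂}+r₃e^{iθ₃}=r₁+r₄e^{iθ₄} gives r₂ω₂e^{iθ₂}+r₃ω₃e^{iθ₃}=r₄ω₄e^{iθ₄}.
Eliminating the other unknown: ω₃ = r₂ω₂ sin(θ₄−θ₂) / [r₃ sin(θ₃−θ₄)].
Numerator sine = -0.35021; denominator sine = -0.95052.
Result = 0.0779·38.27·(-0.35021) / (0.2895·(-0.95052)) = +3.7941 rad/s; magnitude 3.7941 rad/s.

3.79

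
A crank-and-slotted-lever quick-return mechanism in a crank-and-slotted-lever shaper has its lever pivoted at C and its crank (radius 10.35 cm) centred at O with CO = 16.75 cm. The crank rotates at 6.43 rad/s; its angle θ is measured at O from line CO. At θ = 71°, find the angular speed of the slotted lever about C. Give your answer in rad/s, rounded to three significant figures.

ω = 6.43 rad/s
Crank pin A relative to C: A = (d + r cosθ, r sinθ); lever angle φ = atan2(r sinθ, d + r cosθ).
Differentiating tanφ: φ̇ = rω(d cosθ + r)/(d² + r² + 2dr cosθ).
d² + r² + 2dr cosθ = |CA|² = 0.0500568 m²;  d cosθ + r = +0.15803 m.
|ω_lever| = |0.1035·6.43·+0.15803| / 0.0500568 = 2.101 rad/s.

2.10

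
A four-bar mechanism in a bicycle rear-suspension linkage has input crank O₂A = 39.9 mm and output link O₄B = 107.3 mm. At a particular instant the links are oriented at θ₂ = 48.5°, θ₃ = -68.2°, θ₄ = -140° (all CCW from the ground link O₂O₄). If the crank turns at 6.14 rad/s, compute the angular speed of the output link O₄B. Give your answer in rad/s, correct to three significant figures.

2.15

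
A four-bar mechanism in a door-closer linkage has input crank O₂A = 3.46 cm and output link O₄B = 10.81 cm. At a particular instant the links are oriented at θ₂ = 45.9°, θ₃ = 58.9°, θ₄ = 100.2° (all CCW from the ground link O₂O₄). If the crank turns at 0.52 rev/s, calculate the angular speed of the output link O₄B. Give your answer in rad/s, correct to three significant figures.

ω₂ = 3.267 rad/s (from 0.52 rev/s).
Differentiating the loop-closure r₂e^{iθ₂}+r₃e^{iθ₃}=r₁+r₄e^{iθ₄} gives r₂ω₂e^{iθ₂}+r₃ω₃e^{iθ₃}=r₄ω₄e^{iθ₄}.
Eliminating the other unknown: ω₄ = r₂ω₂ sin(θ₂−θ₃) / [r₄ sin(θ₄−θ₃)].
Numerator sine = -0.22495; denominator sine = +0.66000.
Result = 0.0346·3.267·(-0.22495) / (0.1081·(+0.66000)) = -0.35643 rad/s; magnitude 0.35643 rad/s.

0.356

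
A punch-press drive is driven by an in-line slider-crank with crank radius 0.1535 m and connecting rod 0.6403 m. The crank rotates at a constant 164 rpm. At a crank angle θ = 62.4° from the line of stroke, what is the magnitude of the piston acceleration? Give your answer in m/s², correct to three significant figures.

14.7

ω = 2π·164/60 = 17.17 rad/s
x(θ) = r cosθ + √(L² − r² sin²θ); with ω constant, a = ω²·d²x/dθ².
d²x/dθ² = −r cosθ − r²(cos2θ)/√u − r⁴ sin²2θ/(4u^{3/2}),  u = L² − r² sin²θ = 0.391479 m².
Substituting r = 0.1535 m, L = 0.6403 m, θ = 62.4°: d²x/dθ² = -0.050006 m.
a = ω²·d²x/dθ² = (17.17)²·(-0.050006) = -14.749 m/s²;  |a| = 14.749 m/s².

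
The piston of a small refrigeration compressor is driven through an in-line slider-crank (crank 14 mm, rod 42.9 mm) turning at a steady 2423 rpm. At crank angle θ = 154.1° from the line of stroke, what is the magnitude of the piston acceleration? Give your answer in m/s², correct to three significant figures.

622

ω = 2π·2423/60 = 253.7 rad/s
x(θ) = r cosθ + √(L² − r² sin²θ); with ω constant, a = ω²·d²x/dθ².
d²x/dθ² = −r cosθ − r²(cos2θ)/√u − r⁴ sin²2θ/(4u^{3/2}),  u = L² − r² sin²θ = 0.00180301 m².
Substituting r = 0.014 m, L = 0.0429 m, θ = 154.1°: d²x/dθ² = +0.0096618 m.
a = ω²·d²x/dθ² = (253.7)²·(+0.0096618) = +622.05 m/s²;  |a| = 622.05 m/s².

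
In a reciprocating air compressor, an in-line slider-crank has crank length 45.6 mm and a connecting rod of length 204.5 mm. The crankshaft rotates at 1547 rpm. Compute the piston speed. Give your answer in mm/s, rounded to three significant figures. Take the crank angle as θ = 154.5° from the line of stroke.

2540

ω = 2π·1547/60 = 162 rad/s
For an in-line slider-crank, x = r cosθ + √(L² − r² sin²θ), so v = −rω sinθ·[1 + r cosθ/√(L² − r² sin²θ)].
With r = 0.0456 m, L = 0.2045 m, θ = 154.5°: √(L² − r² sin²θ) = 0.20356 m.
v = −0.0456·162·0.43051·[1 + 0.0456·-0.90259/0.20356] = -2.5373 m/s.
|v| = 2.5373 m/s = 2537.3 mm/s.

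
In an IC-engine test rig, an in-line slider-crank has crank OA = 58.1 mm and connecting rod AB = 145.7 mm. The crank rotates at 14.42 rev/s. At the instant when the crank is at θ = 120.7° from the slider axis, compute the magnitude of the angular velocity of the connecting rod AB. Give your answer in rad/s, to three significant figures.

19.6

ω = 90.6 rad/s (converted from 14.42 rev/s).
The rod makes angle φ with the slider axis where L sinφ = r sinθ; differentiating, L cosφ·φ̇ = r ω cosθ.
L cosφ = √(L² − r² sin²θ) = 0.13687 m.
|ω_rod| = r ω |cosθ| / √(L² − r² sin²θ) = 0.0581·90.6·0.51054/0.13687 = 19.636 rad/s.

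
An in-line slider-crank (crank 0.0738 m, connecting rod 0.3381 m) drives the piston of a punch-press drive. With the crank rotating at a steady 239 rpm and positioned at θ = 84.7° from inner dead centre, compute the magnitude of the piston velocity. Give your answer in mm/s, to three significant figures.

ω = 2π·239/60 = 25.03 rad/s
For an in-line slider-crank, x = r cosθ + √(L² − r² sin²θ), so v = −rω sinθ·[1 + r cosθ/√(L² − r² sin²θ)].
With r = 0.0738 m, L = 0.3381 m, θ = 84.7°: √(L² − r² sin²θ) = 0.33002 m.
v = −0.0738·25.03·0.99572·[1 + 0.0738·0.09237/0.33002] = -1.8772 m/s.
|v| = 1.8772 m/s = 1877.2 mm/s.

1880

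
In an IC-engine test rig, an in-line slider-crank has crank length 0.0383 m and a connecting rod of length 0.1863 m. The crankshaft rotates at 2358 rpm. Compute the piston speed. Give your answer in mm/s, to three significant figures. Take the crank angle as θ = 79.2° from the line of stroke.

9660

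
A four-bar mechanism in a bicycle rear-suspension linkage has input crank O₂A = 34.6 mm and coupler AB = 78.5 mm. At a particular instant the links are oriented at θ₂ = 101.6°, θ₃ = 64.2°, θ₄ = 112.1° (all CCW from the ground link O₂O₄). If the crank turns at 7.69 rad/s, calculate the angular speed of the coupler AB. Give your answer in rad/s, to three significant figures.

0.832

ω₂ = 7.69 rad/s
Differentiating the loop-closure r₂e^{iθ₂}+r₃e^{iθ₃}=r₁+r₄e^{iθ₄} gives r₂ω₂e^{iθ₂}+r₃ω₃e^{iθ₃}=r₄ω₄e^{iθ₄}.
Eliminating the other unknown: ω₃ = r₂ω₂ sin(θ₄−θ₂) / [r₃ sin(θ₃−θ₄)].
Numerator sine = +0.18224; denominator sine = -0.74198.
Result = 0.0346·7.69·(+0.18224) / (0.0785·(-0.74198)) = -0.83248 rad/s; magnitude 0.83248 rad/s.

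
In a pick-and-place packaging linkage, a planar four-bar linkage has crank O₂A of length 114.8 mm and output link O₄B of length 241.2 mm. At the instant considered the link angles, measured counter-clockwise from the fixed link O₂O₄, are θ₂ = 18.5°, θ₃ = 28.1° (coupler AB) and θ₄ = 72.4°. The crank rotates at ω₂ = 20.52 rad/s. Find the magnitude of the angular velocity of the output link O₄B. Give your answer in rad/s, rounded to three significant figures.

ω₂ = 20.52 rad/s
Differentiating the loop-closure r₂e^{iθ₂}+r₃e^{iθ₃}=r₁+r₄e^{iθ₄} gives r₂ω₂e^{iθ₂}+r₃ω₃e^{iθ₃}=r₄ω₄e^{iθ₄}.
Eliminating the other unknown: ω₄ = r₂ω₂ sin(θ₂−θ₃) / [r₄ sin(θ₄−θ₃)].
Numerator sine = -0.16677; denominator sine = +0.69842.
Result = 0.1148·20.52·(-0.16677) / (0.2412·(+0.69842)) = -2.3321 rad/s; magnitude 2.3321 rad/s.

2.33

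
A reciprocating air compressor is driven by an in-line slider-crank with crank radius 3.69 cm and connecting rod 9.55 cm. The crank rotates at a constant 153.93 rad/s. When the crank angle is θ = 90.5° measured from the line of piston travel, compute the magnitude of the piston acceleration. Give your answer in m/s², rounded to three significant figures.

374

ω = 153.9 rad/s
x(θ) = r cosθ + √(L² − r² sin²θ); with ω constant, a = ω²·d²x/dθ².
d²x/dθ² = −r cosθ − r²(cos2θ)/√u − r⁴ sin²2θ/(4u^{3/2}),  u = L² − r² sin²θ = 0.00775874 m².
Substituting r = 0.0369 m, L = 0.0955 m, θ = 90.5°: d²x/dθ² = +0.015778 m.
a = ω²·d²x/dθ² = (153.9)²·(+0.015778) = +373.84 m/s²;  |a| = 373.84 m/s².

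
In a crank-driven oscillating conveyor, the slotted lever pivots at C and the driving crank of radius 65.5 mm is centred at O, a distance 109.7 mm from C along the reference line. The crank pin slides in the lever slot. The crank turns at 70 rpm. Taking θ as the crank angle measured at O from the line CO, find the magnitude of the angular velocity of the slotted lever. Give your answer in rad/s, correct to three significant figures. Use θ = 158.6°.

5.97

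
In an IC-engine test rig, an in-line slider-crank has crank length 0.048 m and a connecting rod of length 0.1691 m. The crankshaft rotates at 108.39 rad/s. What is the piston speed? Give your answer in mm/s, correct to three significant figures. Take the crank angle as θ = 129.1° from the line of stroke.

3300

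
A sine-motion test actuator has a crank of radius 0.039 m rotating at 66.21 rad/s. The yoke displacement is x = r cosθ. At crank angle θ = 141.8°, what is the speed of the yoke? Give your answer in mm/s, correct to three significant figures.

1600

ω = 66.21 rad/s
x = r cosθ ⇒ ẋ = −rω sinθ.
|v| = rω|sinθ| = 0.039·66.21·|sin 141.8°| = 1.5968 m/s = 1596.8 mm/s.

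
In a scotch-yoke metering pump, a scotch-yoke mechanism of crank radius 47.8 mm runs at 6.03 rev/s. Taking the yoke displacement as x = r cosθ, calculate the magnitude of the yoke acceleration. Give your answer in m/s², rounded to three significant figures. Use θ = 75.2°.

17.5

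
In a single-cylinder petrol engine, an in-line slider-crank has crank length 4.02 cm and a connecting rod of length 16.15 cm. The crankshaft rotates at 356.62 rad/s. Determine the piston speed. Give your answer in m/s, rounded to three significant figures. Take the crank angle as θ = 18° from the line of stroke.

5.48

ω = 356.6 rad/s
For an in-line slider-crank, x = r cosθ + √(L² − r² sin²θ), so v = −rω sinθ·[1 + r cosθ/√(L² − r² sin²θ)].
With r = 0.0402 m, L = 0.1615 m, θ = 18°: √(L² − r² sin²θ) = 0.16102 m.
v = −0.0402·356.6·0.30902·[1 + 0.0402·0.95106/0.16102] = -5.482 m/s.
|v| = 5.482 m/s.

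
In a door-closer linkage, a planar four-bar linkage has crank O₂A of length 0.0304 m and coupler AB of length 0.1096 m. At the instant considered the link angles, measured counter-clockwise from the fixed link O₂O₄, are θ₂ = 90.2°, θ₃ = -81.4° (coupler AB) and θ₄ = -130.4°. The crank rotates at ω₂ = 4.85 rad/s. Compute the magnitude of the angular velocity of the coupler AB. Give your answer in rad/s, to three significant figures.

1.16

ω₂ = 4.85 rad/s
Differentiating the loop-closure r₂e^{iθ₂}+r₃e^{iθ₃}=r₁+r₄e^{iθ₄} gives r₂ω₂e^{iθ₂}+r₃ω₃e^{iθ₃}=r₄ω₄e^{iθ₄}.
Eliminating the other unknown: ω₃ = r₂ω₂ sin(θ₄−θ₂) / [r₃ sin(θ₃−θ₄)].
Numerator sine = +0.65077; denominator sine = +0.75471.
Result = 0.0304·4.85·(+0.65077) / (0.1096·(+0.75471)) = +1.16 rad/s; magnitude 1.16 rad/s.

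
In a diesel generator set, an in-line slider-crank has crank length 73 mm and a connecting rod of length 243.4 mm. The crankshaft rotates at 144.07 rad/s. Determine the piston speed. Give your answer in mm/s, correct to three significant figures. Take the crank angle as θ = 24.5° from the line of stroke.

ω = 144.1 rad/s
For an in-line slider-crank, x = r cosθ + √(L² − r² sin²θ), so v = −rω sinθ·[1 + r cosθ/√(L² − r² sin²θ)].
With r = 0.073 m, L = 0.2434 m, θ = 24.5°: √(L² − r² sin²θ) = 0.24151 m.
v = −0.073·144.1·0.41469·[1 + 0.073·0.90996/0.24151] = -5.561 m/s.
|v| = 5.561 m/s = 5561 mm/s.

5560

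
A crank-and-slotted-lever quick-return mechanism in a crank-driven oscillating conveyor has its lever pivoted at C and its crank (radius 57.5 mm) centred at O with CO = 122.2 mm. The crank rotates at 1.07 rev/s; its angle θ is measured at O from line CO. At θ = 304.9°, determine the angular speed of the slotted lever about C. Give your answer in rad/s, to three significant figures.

1.87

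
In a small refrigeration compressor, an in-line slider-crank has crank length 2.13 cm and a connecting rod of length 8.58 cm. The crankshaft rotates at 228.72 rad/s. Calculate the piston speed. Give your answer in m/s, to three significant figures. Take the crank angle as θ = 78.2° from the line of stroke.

ω = 228.7 rad/s
For an in-line slider-crank, x = r cosθ + √(L² − r² sin²θ), so v = −rω sinθ·[1 + r cosθ/√(L² − r² sin²θ)].
With r = 0.0213 m, L = 0.0858 m, θ = 78.2°: √(L² − r² sin²θ) = 0.083228 m.
v = −0.0213·228.7·0.97887·[1 + 0.0213·0.20450/0.083228] = -5.0184 m/s.
|v| = 5.0184 m/s.

5.02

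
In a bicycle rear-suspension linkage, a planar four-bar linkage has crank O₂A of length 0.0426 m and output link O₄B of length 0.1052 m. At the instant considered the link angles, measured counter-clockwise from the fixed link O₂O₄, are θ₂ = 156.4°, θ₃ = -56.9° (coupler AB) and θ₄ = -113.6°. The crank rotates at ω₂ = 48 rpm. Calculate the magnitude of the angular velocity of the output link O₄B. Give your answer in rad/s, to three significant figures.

1.34

ω₂ = 5.027 rad/s (from 48 rpm).
Differentiating the loop-closure r₂e^{iθ₂}+r₃e^{iθ₃}=r₁+r₄e^{iθ₄} gives r₂ω₂e^{iθ₂}+r₃ω₃e^{iθ₃}=r₄ω₄e^{iθ₄}.
Eliminating the other unknown: ω₄ = r₂ω₂ sin(θ₂−θ₃) / [r₄ sin(θ₄−θ₃)].
Numerator sine = -0.54902; denominator sine = -0.83581.
Result = 0.0426·5.027·(-0.54902) / (0.1052·(-0.83581)) = +1.3371 rad/s; magnitude 1.3371 rad/s.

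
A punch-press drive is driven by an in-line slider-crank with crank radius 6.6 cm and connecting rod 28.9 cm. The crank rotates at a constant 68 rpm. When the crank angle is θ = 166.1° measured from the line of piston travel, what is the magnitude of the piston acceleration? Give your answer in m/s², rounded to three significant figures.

2.57

ω = 2π·68/60 = 7.121 rad/s
x(θ) = r cosθ + √(L² − r² sin²θ); with ω constant, a = ω²·d²x/dθ².
d²x/dθ² = −r cosθ − r²(cos2θ)/√u − r⁴ sin²2θ/(4u^{3/2}),  u = L² − r² sin²θ = 0.0832696 m².
Substituting r = 0.066 m, L = 0.289 m, θ = 166.1°: d²x/dθ² = +0.050671 m.
a = ω²·d²x/dθ² = (7.121)²·(+0.050671) = +2.5694 m/s²;  |a| = 2.5694 m/s².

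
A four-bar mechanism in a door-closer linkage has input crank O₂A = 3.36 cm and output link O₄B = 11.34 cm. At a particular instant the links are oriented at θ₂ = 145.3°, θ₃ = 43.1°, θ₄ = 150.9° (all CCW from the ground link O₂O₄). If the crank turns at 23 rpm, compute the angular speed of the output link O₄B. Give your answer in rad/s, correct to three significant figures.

0.733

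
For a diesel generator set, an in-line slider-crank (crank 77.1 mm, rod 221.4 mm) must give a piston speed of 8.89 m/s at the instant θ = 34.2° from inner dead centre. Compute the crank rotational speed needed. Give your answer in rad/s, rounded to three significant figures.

159

For an in-line slider-crank, |v_piston| = rω|sinθ|·[1 + r cosθ/√(L² − r² sin²θ)].
With r = 0.0771 m, L = 0.2214 m, θ = 34.2°: the bracketed kinematic factor |dx/dθ| = 0.056065 m.
ω = v/|dx/dθ| = 8.89/0.056065 = 158.57 rad/s.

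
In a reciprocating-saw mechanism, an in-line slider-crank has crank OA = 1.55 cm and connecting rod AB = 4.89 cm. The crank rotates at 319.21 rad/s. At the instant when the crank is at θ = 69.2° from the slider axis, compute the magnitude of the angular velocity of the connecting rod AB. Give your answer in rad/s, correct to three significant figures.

37.6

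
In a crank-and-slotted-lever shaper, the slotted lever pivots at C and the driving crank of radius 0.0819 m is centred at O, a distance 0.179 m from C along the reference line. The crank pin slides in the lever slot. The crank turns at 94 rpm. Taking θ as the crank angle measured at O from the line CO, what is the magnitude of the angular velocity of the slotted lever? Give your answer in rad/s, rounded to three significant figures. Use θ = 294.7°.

2.48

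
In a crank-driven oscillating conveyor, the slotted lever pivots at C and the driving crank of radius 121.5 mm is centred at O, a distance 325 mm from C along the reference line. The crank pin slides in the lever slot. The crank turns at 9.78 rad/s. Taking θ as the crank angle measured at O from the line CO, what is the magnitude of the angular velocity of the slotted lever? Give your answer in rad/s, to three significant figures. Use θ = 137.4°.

2.25

ω = 9.78 rad/s
Crank pin A relative to C: A = (d + r cosθ, r sinθ); lever angle φ = atan2(r sinθ, d + r cosθ).
Differentiating tanφ: φ̇ = rω(d cosθ + r)/(d² + r² + 2dr cosθ).
d² + r² + 2dr cosθ = |CA|² = 0.062254 m²;  d cosθ + r = -0.11773 m.
|ω_lever| = |0.1215·9.78·-0.11773| / 0.062254 = 2.2472 rad/s.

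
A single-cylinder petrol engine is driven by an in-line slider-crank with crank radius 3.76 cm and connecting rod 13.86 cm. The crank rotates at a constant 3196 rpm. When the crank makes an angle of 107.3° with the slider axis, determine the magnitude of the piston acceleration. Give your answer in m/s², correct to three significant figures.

ω = 2π·3196/60 = 334.7 rad/s
x(θ) = r cosθ + √(L² − r² sin²θ); with ω constant, a = ω²·d²x/dθ².
d²x/dθ² = −r cosθ − r²(cos2θ)/√u − r⁴ sin²2θ/(4u^{3/2}),  u = L² − r² sin²θ = 0.0179212 m².
Substituting r = 0.0376 m, L = 0.1386 m, θ = 107.3°: d²x/dθ² = +0.019807 m.
a = ω²·d²x/dθ² = (334.7)²·(+0.019807) = +2218.7 m/s²;  |a| = 2218.7 m/s².

2220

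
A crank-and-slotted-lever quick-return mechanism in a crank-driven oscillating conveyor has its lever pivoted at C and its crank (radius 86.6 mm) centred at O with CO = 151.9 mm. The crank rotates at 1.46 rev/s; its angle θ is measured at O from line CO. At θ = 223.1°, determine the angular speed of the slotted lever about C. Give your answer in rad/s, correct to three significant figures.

1.70

ω = 9.173 rad/s (from 1.46 rev/s).
Crank pin A relative to C: A = (d + r cosθ, r sinθ); lever angle φ = atan2(r sinθ, d + r cosθ).
Differentiating tanφ: φ̇ = rω(d cosθ + r)/(d² + r² + 2dr cosθ).
d² + r² + 2dr cosθ = |CA|² = 0.0113633 m²;  d cosθ + r = -0.024312 m.
|ω_lever| = |0.0866·9.173·-0.024312| / 0.0113633 = 1.6997 rad/s.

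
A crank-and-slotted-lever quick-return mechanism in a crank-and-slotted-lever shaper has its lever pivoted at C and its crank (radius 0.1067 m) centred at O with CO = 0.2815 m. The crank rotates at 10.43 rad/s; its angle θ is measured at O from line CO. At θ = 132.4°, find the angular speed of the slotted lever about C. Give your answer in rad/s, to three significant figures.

1.85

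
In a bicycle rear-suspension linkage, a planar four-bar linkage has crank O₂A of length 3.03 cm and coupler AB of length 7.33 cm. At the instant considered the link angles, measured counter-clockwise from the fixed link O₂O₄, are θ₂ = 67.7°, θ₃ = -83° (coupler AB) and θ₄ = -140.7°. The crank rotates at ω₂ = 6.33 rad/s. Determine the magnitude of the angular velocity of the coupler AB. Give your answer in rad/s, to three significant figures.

1.47

ω₂ = 6.33 rad/s
Differentiating the loop-closure r₂e^{iθ₂}+r₃e^{iθ₃}=r₁+r₄e^{iθ₄} gives r₂ω₂e^{iθ₂}+r₃ω₃e^{iθ₃}=r₄ω₄e^{iθ₄}.
Eliminating the other unknown: ω₃ = r₂ω₂ sin(θ₄−θ₂) / [r₃ sin(θ₃−θ₄)].
Numerator sine = +0.47562; denominator sine = +0.84526.
Result = 0.0303·6.33·(+0.47562) / (0.0733·(+0.84526)) = +1.4724 rad/s; magnitude 1.4724 rad/s.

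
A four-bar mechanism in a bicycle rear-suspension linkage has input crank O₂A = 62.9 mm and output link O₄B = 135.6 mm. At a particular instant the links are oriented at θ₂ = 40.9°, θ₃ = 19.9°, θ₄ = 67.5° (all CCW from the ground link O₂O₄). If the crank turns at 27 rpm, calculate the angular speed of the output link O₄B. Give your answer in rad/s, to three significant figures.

ω₂ = 2.827 rad/s (from 27 rpm).
Differentiating the loop-closure r₂e^{iθ₂}+r₃e^{iθ₃}=r₁+r₄e^{iθ₄} gives r₂ω₂e^{iθ₂}+r₃ω₃e^{iθ₃}=r₄ω₄e^{iθ₄}.
Eliminating the other unknown: ω₄ = r₂ω₂ sin(θ₂−θ₃) / [r₄ sin(θ₄−θ₃)].
Numerator sine = +0.35837; denominator sine = +0.73846.
Result = 0.0629·2.827·(+0.35837) / (0.1356·(+0.73846)) = +0.63649 rad/s; magnitude 0.63649 rad/s.

0.636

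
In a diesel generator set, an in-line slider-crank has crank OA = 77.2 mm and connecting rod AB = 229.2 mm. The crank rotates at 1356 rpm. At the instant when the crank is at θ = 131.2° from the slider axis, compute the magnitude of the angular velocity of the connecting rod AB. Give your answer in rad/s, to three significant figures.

32.6

ω = 142 rad/s (converted from 1356 rpm).
The rod makes angle φ with the slider axis where L sinφ = r sinθ; differentiating, L cosφ·φ̇ = r ω cosθ.
L cosφ = √(L² − r² sin²θ) = 0.22172 m.
|ω_rod| = r ω |cosθ| / √(L² − r² sin²θ) = 0.0772·142·0.65869/0.22172 = 32.568 rad/s.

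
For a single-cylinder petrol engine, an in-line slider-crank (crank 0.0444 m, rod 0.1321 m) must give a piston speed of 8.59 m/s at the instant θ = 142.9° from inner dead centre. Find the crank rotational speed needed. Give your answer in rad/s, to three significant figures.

442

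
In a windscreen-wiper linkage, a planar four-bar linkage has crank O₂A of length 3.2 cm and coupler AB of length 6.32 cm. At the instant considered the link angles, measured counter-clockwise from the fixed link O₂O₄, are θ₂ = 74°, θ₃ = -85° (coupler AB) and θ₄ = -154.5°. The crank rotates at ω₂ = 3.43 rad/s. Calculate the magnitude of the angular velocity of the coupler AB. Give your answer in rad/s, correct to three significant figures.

1.39

ω₂ = 3.43 rad/s
Differentiating the loop-closure r₂e^{iθ₂}+r₃e^{iθ₃}=r₁+r₄e^{iθ₄} gives r₂ω₂e^{iθ₂}+r₃ω₃e^{iθ₃}=r₄ω₄e^{iθ₄}.
Eliminating the other unknown: ω₃ = r₂ω₂ sin(θ₄−θ₂) / [r₃ sin(θ₃−θ₄)].
Numerator sine = +0.74896; denominator sine = +0.93667.
Result = 0.032·3.43·(+0.74896) / (0.0632·(+0.93667)) = +1.3887 rad/s; magnitude 1.3887 rad/s.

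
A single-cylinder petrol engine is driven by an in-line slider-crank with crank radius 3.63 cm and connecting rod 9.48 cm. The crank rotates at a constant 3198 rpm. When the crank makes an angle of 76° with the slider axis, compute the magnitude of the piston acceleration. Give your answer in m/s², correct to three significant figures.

482

ω = 2π·3198/60 = 334.9 rad/s
x(θ) = r cosθ + √(L² − r² sin²θ); with ω constant, a = ω²·d²x/dθ².
d²x/dθ² = −r cosθ − r²(cos2θ)/√u − r⁴ sin²2θ/(4u^{3/2}),  u = L² − r² sin²θ = 0.00774647 m².
Substituting r = 0.0363 m, L = 0.0948 m, θ = 76°: d²x/dθ² = +0.0042968 m.
a = ω²·d²x/dθ² = (334.9)²·(+0.0042968) = +481.91 m/s²;  |a| = 481.91 m/s².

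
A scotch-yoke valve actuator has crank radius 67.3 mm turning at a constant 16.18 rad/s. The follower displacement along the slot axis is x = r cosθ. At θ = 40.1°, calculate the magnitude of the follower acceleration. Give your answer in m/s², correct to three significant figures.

13.5

ω = 16.18 rad/s
x = r cosθ ⇒ ẍ = −rω² cosθ (ω constant).
|a| = rω²|cosθ| = 0.0673·(16.18)²·|cos 40.1°| = 13.477 m/s².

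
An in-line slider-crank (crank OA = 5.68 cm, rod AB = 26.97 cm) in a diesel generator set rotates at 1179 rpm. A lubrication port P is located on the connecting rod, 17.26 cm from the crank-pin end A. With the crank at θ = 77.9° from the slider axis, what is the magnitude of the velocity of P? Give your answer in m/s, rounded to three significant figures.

7.07

ω = 123.5 rad/s.  Crank-pin speed |V_A| = rω = 7.0128 m/s, perpendicular to OA.
Rod angle: sinφ = −(r/L) sinθ ⇒ φ = -11.884°; ω_rod = −rω cosθ/√(L²−r²sin²θ) = -5.5699 rad/s.
V_P = V_A + ω_rod × AP, with AP = 0.1726 m along the rod.
Components: V_Px = −rω sinθ − a·ω_rod·sinφ = -7.055 m/s;  V_Py = rω cosθ + a·ω_rod·cosφ = +0.52925 m/s.
|V_P| = √(V_Px² + V_Py²) = 7.0748 m/s.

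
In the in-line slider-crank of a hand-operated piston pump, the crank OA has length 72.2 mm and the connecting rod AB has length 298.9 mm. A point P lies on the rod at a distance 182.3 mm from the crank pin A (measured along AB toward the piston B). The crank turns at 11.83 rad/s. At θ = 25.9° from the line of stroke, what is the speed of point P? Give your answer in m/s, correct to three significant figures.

ω = 11.83 rad/s.  Crank-pin speed |V_A| = rω = 0.85413 m/s, perpendicular to OA.
Rod angle: sinφ = −(r/L) sinθ ⇒ φ = -6.057°; ω_rod = −rω cosθ/√(L²−r²sin²θ) = -2.585 rad/s.
V_P = V_A + ω_rod × AP, with AP = 0.1823 m along the rod.
Components: V_Px = −rω sinθ − a·ω_rod·sinφ = -0.4228 m/s;  V_Py = rω cosθ + a·ω_rod·cosφ = +0.29973 m/s.
|V_P| = √(V_Px² + V_Py²) = 0.51827 m/s.

0.518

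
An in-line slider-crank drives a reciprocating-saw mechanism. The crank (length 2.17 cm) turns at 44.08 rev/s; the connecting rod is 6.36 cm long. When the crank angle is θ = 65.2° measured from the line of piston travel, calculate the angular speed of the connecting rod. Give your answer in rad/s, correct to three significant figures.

41.7

ω = 277 rad/s (converted from 44.08 rev/s).
The rod makes angle φ with the slider axis where L sinφ = r sinθ; differentiating, L cosφ·φ̇ = r ω cosθ.
L cosφ = √(L² − r² sin²θ) = 0.060472 m.
|ω_rod| = r ω |cosθ| / √(L² − r² sin²θ) = 0.0217·277·0.41945/0.060472 = 41.688 rad/s.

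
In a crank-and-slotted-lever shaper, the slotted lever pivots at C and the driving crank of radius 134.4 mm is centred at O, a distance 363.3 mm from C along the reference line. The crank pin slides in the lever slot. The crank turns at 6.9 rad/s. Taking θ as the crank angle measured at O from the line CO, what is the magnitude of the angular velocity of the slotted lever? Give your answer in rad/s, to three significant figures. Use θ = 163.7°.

ω = 6.9 rad/s
Crank pin A relative to C: A = (d + r cosθ, r sinθ); lever angle φ = atan2(r sinθ, d + r cosθ).
Differentiating tanφ: φ̇ = rω(d cosθ + r)/(d² + r² + 2dr cosθ).
d² + r² + 2dr cosθ = |CA|² = 0.0563204 m²;  d cosθ + r = -0.2143 m.
|ω_lever| = |0.1344·6.9·-0.2143| / 0.0563204 = 3.5286 rad/s.

3.53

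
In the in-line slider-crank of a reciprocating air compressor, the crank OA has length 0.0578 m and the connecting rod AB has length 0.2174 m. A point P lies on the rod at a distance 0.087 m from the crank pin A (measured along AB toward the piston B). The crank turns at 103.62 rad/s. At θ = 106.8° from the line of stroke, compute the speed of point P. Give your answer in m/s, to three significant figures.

ω = 103.6 rad/s.  Crank-pin speed |V_A| = rω = 5.9892 m/s, perpendicular to OA.
Rod angle: sinφ = −(r/L) sinθ ⇒ φ = -14.745°; ω_rod = −rω cosθ/√(L²−r²sin²θ) = +8.2338 rad/s.
V_P = V_A + ω_rod × AP, with AP = 0.087 m along the rod.
Components: V_Px = −rω sinθ − a·ω_rod·sinφ = -5.5513 m/s;  V_Py = rω cosθ + a·ω_rod·cosφ = -1.0383 m/s.
|V_P| = √(V_Px² + V_Py²) = 5.6476 m/s.

5.65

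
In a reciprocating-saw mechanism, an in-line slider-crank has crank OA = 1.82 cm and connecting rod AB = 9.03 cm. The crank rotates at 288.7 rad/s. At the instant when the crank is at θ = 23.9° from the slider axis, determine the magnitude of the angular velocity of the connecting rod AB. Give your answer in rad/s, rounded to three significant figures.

ω = 288.7 rad/s
The rod makes angle φ with the slider axis where L sinφ = r sinθ; differentiating, L cosφ·φ̇ = r ω cosθ.
L cosφ = √(L² − r² sin²θ) = 0.089998 m.
|ω_rod| = r ω |cosθ| / √(L² − r² sin²θ) = 0.0182·288.7·0.91425/0.089998 = 53.376 rad/s.

53.4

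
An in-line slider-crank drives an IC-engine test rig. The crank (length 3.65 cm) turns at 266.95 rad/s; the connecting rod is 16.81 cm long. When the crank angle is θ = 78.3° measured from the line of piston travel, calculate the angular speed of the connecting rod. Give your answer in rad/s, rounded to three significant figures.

12.0

ω = 266.9 rad/s
The rod makes angle φ with the slider axis where L sinφ = r sinθ; differentiating, L cosφ·φ̇ = r ω cosθ.
L cosφ = √(L² − r² sin²θ) = 0.16426 m.
|ω_rod| = r ω |cosθ| / √(L² − r² sin²θ) = 0.0365·266.9·0.20279/0.16426 = 12.029 rad/s.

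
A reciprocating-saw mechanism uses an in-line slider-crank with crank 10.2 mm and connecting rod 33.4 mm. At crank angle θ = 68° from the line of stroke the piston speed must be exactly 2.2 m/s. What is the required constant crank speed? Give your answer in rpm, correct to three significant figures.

1980

For an in-line slider-crank, |v_piston| = rω|sinθ|·[1 + r cosθ/√(L² − r² sin²θ)].
With r = 0.0102 m, L = 0.0334 m, θ = 68°: the bracketed kinematic factor |dx/dθ| = 0.010585 m.
ω = v/|dx/dθ| = 2.2/0.010585 = 207.83 rad/s.
N = 60ω/(2π) = 1984.7 rpm.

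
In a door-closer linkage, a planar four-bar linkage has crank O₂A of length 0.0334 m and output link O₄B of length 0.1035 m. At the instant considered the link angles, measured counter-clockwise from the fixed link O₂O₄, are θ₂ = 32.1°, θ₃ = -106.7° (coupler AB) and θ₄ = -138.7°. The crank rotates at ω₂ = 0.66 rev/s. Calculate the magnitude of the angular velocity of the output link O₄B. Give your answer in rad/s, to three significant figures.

1.66

ω₂ = 4.147 rad/s (from 0.66 rev/s).
Differentiating the loop-closure r₂e^{iθ₂}+r₃e^{iθ₃}=r₁+r₄e^{iθ₄} gives r₂ω₂e^{iθ₂}+r₃ω₃e^{iθ₃}=r₄ω₄e^{iθ₄}.
Eliminating the other unknown: ω₄ = r₂ω₂ sin(θ₂−θ₃) / [r₄ sin(θ₄−θ₃)].
Numerator sine = +0.65869; denominator sine = -0.52992.
Result = 0.0334·4.147·(+0.65869) / (0.1035·(-0.52992)) = -1.6634 rad/s; magnitude 1.6634 rad/s.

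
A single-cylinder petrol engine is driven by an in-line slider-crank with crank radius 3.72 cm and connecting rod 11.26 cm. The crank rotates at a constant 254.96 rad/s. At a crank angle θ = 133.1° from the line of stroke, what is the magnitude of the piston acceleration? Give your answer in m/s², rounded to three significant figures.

ω = 255 rad/s
x(θ) = r cosθ + √(L² − r² sin²θ); with ω constant, a = ω²·d²x/dθ².
d²x/dθ² = −r cosθ − r²(cos2θ)/√u − r⁴ sin²2θ/(4u^{3/2}),  u = L² − r² sin²θ = 0.011941 m².
Substituting r = 0.0372 m, L = 0.1126 m, θ = 133.1°: d²x/dθ² = +0.025892 m.
a = ω²·d²x/dθ² = (255)²·(+0.025892) = +1683.1 m/s²;  |a| = 1683.1 m/s².

1680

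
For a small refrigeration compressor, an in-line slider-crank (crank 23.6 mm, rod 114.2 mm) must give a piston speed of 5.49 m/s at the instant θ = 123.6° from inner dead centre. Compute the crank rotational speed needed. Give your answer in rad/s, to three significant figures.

316

For an in-line slider-crank, |v_piston| = rω|sinθ|·[1 + r cosθ/√(L² − r² sin²θ)].
With r = 0.0236 m, L = 0.1142 m, θ = 123.6°: the bracketed kinematic factor |dx/dθ| = 0.017375 m.
ω = v/|dx/dθ| = 5.49/0.017375 = 315.97 rad/s.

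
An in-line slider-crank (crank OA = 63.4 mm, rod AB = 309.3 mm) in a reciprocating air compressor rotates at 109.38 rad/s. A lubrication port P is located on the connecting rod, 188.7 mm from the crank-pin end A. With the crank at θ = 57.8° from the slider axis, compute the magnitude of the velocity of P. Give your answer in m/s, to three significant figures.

6.43

ω = 109.4 rad/s.  Crank-pin speed |V_A| = rω = 6.9347 m/s, perpendicular to OA.
Rod angle: sinφ = −(r/L) sinθ ⇒ φ = -9.989°; ω_rod = −rω cosθ/√(L²−r²sin²θ) = -12.131 rad/s.
V_P = V_A + ω_rod × AP, with AP = 0.1887 m along the rod.
Components: V_Px = −rω sinθ − a·ω_rod·sinφ = -6.2652 m/s;  V_Py = rω cosθ + a·ω_rod·cosφ = +1.4409 m/s.
|V_P| = √(V_Px² + V_Py²) = 6.4287 m/s.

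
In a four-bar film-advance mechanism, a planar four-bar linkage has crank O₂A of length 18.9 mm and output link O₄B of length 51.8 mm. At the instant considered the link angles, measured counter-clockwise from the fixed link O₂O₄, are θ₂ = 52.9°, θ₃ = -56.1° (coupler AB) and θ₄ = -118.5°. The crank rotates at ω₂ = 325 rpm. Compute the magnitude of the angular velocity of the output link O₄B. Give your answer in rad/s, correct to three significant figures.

13.2

ω₂ = 34.03 rad/s (from 325 rpm).
Differentiating the loop-closure r₂e^{iθ₂}+r₃e^{iθ₃}=r₁+r₄e^{iθ₄} gives r₂ω₂e^{iθ₂}+r₃ω₃e^{iθ₃}=r₄ω₄e^{iθ₄}.
Eliminating the other unknown: ω₄ = r₂ω₂ sin(θ₂−θ₃) / [r₄ sin(θ₄−θ₃)].
Numerator sine = +0.94552; denominator sine = -0.88620.
Result = 0.0189·34.03·(+0.94552) / (0.0518·(-0.88620)) = -13.249 rad/s; magnitude 13.249 rad/s.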